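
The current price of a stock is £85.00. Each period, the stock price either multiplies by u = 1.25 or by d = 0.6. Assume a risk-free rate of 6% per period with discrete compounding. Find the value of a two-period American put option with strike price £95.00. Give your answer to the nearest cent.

£17.89

Risk-neutral probability p = (1 + 0.06 − 0.6)/(1.25 − 0.6) = 0.4600/0.6500 = 0.7077
Terminal stock prices: S_uu = 132.8, S_ud = 63.75, S_dd = 30.6
Terminal payoffs (K − S): max(-37.81, 0) = 0, max(31.25, 0) = 31.25, max(64.4, 0) = 64.4
Node u (S = 106.2): continuation = 1/1.06·[0.7077·0.0000 + 0.2923·31.2500] = 8.6176; exercise value = 0.0000 ≤ continuation, so V_u = 8.6176
Node d (S = 51): continuation = 1/1.06·[0.7077·31.2500 + 0.2923·64.4000] = 38.6226; exercise value = 44.0000 > continuation, so V_d = 44.0000 (exercise)
Node 0 (S = 85): continuation = 1/1.06·[0.7077·8.6176 + 0.2923·44.0000] = 17.8869; exercise value = 10.0000 ≤ continuation, so V_0 = 17.8869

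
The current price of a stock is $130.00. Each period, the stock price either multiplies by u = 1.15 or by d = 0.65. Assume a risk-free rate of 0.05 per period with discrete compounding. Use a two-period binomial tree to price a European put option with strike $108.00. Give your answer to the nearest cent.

$5.07

Risk-neutral probability p = (1 + 0.05 − 0.65)/(1.15 − 0.65) = 0.4000/0.5000 = 0.8000
Terminal stock prices: S_uu = 171.9, S_ud = 97.17, S_dd = 54.93
Terminal payoffs (K − S): max(-63.92, 0) = 0, max(10.83, 0) = 10.83, max(53.07, 0) = 53.07
Node u (S = 149.5): V_u = 1/1.05·[0.8000·0.0000 + 0.2000·10.8250] = 2.0619
Node d (S = 84.5): V_d = 1/1.05·[0.8000·10.8250 + 0.2000·53.0750] = 18.3571
Node 0 (S = 130): V_0 = 1/1.05·[0.8000·2.0619 + 0.2000·18.3571] = 5.0676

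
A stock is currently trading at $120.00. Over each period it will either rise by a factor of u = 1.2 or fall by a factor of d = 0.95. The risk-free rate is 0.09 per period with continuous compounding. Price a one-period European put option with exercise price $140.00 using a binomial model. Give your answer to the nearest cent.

Risk-neutral probability p = (e^0.09 − 0.95)/(1.2 − 0.95) = 0.1442/0.2500 = 0.5767
Terminal stock prices: S_u = 144, S_d = 114
Terminal payoffs (K − S): max(-4, 0) = 0, max(26, 0) = 26
Node 0 (S = 120): V_0 = e^(−0.09)·[0.5767·0.0000 + 0.4233·26.0000] = 10.0586

$10.06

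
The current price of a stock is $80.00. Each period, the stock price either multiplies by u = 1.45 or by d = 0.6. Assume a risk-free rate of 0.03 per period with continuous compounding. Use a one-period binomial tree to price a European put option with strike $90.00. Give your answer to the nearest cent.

$20.12

Risk-neutral probability p = (e^0.03 − 0.6)/(1.45 − 0.6) = 0.4305/0.8500 = 0.5064
Terminal stock prices: S_u = 116, S_d = 48
Terminal payoffs (K − S): max(-26, 0) = 0, max(42, 0) = 42
Node 0 (S = 80): V_0 = e^(−0.03)·[0.5064·0.0000 + 0.4936·42.0000] = 20.1178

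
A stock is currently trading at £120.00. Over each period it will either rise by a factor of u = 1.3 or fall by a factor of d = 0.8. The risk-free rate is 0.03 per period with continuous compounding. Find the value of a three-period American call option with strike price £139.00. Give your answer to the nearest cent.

£18.45

Risk-neutral probability p = (e^0.03 − 0.8)/(1.3 − 0.8) = 0.2305/0.5000 = 0.4609
Terminal stock prices: S_uuu = 263.6, S_uud = 162.2, S_udd = 99.84, S_ddd = 61.44
Terminal payoffs (S − K): max(124.6, 0) = 124.6, max(23.24, 0) = 23.24, max(-39.16, 0) = 0, max(-77.56, 0) = 0
Node uu (S = 202.8): continuation = e^(−0.03)·[0.4609·124.6400 + 0.5391·23.2400] = 67.9081; exercise value = 63.8000 ≤ continuation, so V_uu = 67.9081
Node ud (S = 124.8): continuation = e^(−0.03)·[0.4609·23.2400 + 0.5391·0.0000] = 10.3950; exercise value = 0.0000 ≤ continuation, so V_ud = 10.3950
Node dd (S = 76.8): continuation = e^(−0.03)·[0.4609·0.0000 + 0.5391·0.0000] = 0.0000; exercise value = 0.0000 ≤ continuation, so V_dd = 0.0000
Node u (S = 156): continuation = e^(−0.03)·[0.4609·67.9081 + 0.5391·10.3950] = 35.8126; exercise value = 17.0000 ≤ continuation, so V_u = 35.8126
Node d (S = 96): continuation = e^(−0.03)·[0.4609·10.3950 + 0.5391·0.0000] = 4.6495; exercise value = 0.0000 ≤ continuation, so V_d = 4.6495
Node 0 (S = 120): continuation = e^(−0.03)·[0.4609·35.8126 + 0.5391·4.6495] = 18.4510; exercise value = 0.0000 ≤ continuation, so V_0 = 18.4510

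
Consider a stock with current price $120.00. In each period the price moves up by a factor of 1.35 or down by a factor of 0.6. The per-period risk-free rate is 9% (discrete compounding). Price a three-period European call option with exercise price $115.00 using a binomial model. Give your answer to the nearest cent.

$44.37

Risk-neutral probability p = (1 + 0.09 − 0.6)/(1.35 − 0.6) = 0.4900/0.7500 = 0.6533
Terminal stock prices: S_uuu = 295.2, S_uud = 131.2, S_udd = 58.32, S_ddd = 25.92
Terminal payoffs (S − K): max(180.2, 0) = 180.2, max(16.22, 0) = 16.22, max(-56.68, 0) = 0, max(-89.08, 0) = 0
Node uu (S = 218.7): V_uu = 1/1.09·[0.6533·180.2450 + 0.3467·16.2200] = 113.1954
Node ud (S = 97.2): V_ud = 1/1.09·[0.6533·16.2200 + 0.3467·0.0000] = 9.7221
Node dd (S = 43.2): V_dd = 1/1.09·[0.6533·0.0000 + 0.3467·0.0000] = 0.0000
Node u (S = 162): V_u = 1/1.09·[0.6533·113.1954 + 0.3467·9.7221] = 70.9401
Node d (S = 72): V_d = 1/1.09·[0.6533·9.7221 + 0.3467·0.0000] = 5.8273
Node 0 (S = 120): V_0 = 1/1.09·[0.6533·70.9401 + 0.3467·5.8273] = 44.3740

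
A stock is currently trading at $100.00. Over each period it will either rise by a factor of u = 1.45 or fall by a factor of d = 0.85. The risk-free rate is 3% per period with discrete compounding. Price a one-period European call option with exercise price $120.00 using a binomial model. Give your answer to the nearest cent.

$7.28

Risk-neutral probability p = (1 + 0.03 − 0.85)/(1.45 − 0.85) = 0.1800/0.6000 = 0.3000
Terminal stock prices: S_u = 145, S_d = 85
Terminal payoffs (S − K): max(25, 0) = 25, max(-35, 0) = 0
Node 0 (S = 100): V_0 = 1/1.03·[0.3000·25.0000 + 0.7000·0.0000] = 7.2816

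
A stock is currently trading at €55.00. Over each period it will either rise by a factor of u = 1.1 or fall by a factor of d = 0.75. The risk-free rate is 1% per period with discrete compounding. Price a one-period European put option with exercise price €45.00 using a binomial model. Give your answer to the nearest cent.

Risk-neutral probability p = (1 + 0.01 − 0.75)/(1.1 − 0.75) = 0.2600/0.3500 = 0.7429
Terminal stock prices: S_u = 60.5, S_d = 41.25
Terminal payoffs (K − S): max(-15.5, 0) = 0, max(3.75, 0) = 3.75
Node 0 (S = 55): V_0 = 1/1.01·[0.7429·0.0000 + 0.2571·3.7500] = 0.9547

€0.95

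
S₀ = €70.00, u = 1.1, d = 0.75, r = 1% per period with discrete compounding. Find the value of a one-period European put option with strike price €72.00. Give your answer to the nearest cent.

€4.96

Risk-neutral probability p = (1 + 0.01 − 0.75)/(1.1 − 0.75) = 0.2600/0.3500 = 0.7429
Terminal stock prices: S_u = 77, S_d = 52.5
Terminal payoffs (K − S): max(-5, 0) = 0, max(19.5, 0) = 19.5
Node 0 (S = 70): V_0 = 1/1.01·[0.7429·0.0000 + 0.2571·19.5000] = 4.9646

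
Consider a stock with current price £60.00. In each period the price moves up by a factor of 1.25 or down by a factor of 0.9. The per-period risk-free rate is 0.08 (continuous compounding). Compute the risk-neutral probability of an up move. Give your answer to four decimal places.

Risk-neutral probability p = (e^0.08 − 0.9)/(1.25 − 0.9) = 0.1833/0.3500 = 0.5237

p = 0.5237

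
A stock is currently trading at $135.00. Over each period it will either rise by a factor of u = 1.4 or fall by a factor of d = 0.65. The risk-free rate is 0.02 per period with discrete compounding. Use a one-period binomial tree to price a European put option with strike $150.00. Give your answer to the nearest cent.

$30.92

Risk-neutral probability p = (1 + 0.02 − 0.65)/(1.4 − 0.65) = 0.3700/0.7500 = 0.4933
Terminal stock prices: S_u = 189, S_d = 87.75
Terminal payoffs (K − S): max(-39, 0) = 0, max(62.25, 0) = 62.25
Node 0 (S = 135): V_0 = 1/1.02·[0.4933·0.0000 + 0.5067·62.2500] = 30.9216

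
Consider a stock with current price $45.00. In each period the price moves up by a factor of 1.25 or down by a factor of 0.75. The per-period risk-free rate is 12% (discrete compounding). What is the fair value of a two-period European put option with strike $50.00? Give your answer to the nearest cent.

$3.73

Risk-neutral probability p = (1 + 0.12 − 0.75)/(1.25 − 0.75) = 0.3700/0.5000 = 0.7400
Terminal stock prices: S_uu = 70.31, S_ud = 42.19, S_dd = 25.31
Terminal payoffs (K − S): max(-20.31, 0) = 0, max(7.812, 0) = 7.812, max(24.69, 0) = 24.69
Node u (S = 56.25): V_u = 1/1.12·[0.7400·0.0000 + 0.2600·7.8125] = 1.8136
Node d (S = 33.75): V_d = 1/1.12·[0.7400·7.8125 + 0.2600·24.6875] = 10.8929
Node 0 (S = 45): V_0 = 1/1.12·[0.7400·1.8136 + 0.2600·10.8929] = 3.7270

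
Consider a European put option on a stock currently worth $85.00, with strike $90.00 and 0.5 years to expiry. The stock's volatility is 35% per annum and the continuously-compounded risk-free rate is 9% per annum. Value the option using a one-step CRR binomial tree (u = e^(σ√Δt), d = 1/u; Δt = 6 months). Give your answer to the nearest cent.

CRR parameters: u = e^(σ√Δt) = e^(0.35·√0.5) = 1.2808, d = 1/u = 0.7808
Per-period rate: rΔt = 0.09·0.5 = 0.045, so R = e^0.045 = 1.0460
Risk-neutral probability p = (e^0.045 − 0.7808)/(1.2808 − 0.7808) = 0.2653/0.5000 = 0.5305
Terminal stock prices: S_u = 108.9, S_d = 66.36
Terminal payoffs (K − S): max(-18.87, 0) = 0, max(23.64, 0) = 23.64
Node 0 (S = 85): V_0 = e^(−0.045)·[0.5305·0.0000 + 0.4695·23.6354] = 10.6088

$10.61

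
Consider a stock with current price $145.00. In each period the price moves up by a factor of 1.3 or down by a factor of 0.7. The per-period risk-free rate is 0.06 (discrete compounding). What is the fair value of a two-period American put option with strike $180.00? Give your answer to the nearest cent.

Risk-neutral probability p = (1 + 0.06 − 0.7)/(1.3 − 0.7) = 0.3600/0.6000 = 0.6000
Terminal stock prices: S_uu = 245.1, S_ud = 131.9, S_dd = 71.05
Terminal payoffs (K − S): max(-65.05, 0) = 0, max(48.05, 0) = 48.05, max(109, 0) = 109
Node u (S = 188.5): continuation = 1/1.06·[0.6000·0.0000 + 0.4000·48.0500] = 18.1321; exercise value = 0.0000 ≤ continuation, so V_u = 18.1321
Node d (S = 101.5): continuation = 1/1.06·[0.6000·48.0500 + 0.4000·108.9500] = 68.3113; exercise value = 78.5000 > continuation, so V_d = 78.5000 (exercise)
Node 0 (S = 145): continuation = 1/1.06·[0.6000·18.1321 + 0.4000·78.5000] = 39.8861; exercise value = 35.0000 ≤ continuation, so V_0 = 39.8861

$39.89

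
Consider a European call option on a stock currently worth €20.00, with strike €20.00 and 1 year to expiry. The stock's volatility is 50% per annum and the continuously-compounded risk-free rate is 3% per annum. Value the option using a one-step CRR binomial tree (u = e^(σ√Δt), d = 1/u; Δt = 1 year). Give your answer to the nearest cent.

€5.12

CRR parameters: u = e^(σ√Δt) = e^(0.5·√1) = 1.6487, d = 1/u = 0.6065
Per-period rate: rΔt = 0.03·1 = 0.03, so R = e^0.03 = 1.0305
Risk-neutral probability p = (e^0.03 − 0.6065)/(1.6487 − 0.6065) = 0.4239/1.0422 = 0.4068
Terminal stock prices: S_u = 32.97, S_d = 12.13
Terminal payoffs (S − K): max(12.97, 0) = 12.97, max(-7.869, 0) = 0
Node 0 (S = 20): V_0 = e^(−0.03)·[0.4068·12.9744 + 0.5932·0.0000] = 5.1215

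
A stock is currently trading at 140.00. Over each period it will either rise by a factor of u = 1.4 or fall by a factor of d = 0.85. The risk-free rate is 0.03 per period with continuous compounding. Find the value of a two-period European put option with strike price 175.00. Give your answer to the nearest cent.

Risk-neutral probability p = (e^0.03 − 0.85)/(1.4 − 0.85) = 0.1805/0.5500 = 0.3281
Terminal stock prices: S_uu = 274.4, S_ud = 166.6, S_dd = 101.1
Terminal payoffs (K − S): max(-99.4, 0) = 0, max(8.4, 0) = 8.4, max(73.85, 0) = 73.85
Node u (S = 196): V_u = e^(−0.03)·[0.3281·0.0000 + 0.6719·8.4000] = 5.4772
Node d (S = 119): V_d = e^(−0.03)·[0.3281·8.4000 + 0.6719·73.8500] = 50.8280
Node 0 (S = 140): V_0 = e^(−0.03)·[0.3281·5.4772 + 0.6719·50.8280] = 34.8860

34.89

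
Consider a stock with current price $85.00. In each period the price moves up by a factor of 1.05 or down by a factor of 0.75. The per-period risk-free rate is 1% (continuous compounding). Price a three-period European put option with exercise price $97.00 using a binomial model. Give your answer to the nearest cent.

Risk-neutral probability p = (e^0.01 − 0.75)/(1.05 − 0.75) = 0.2601/0.3000 = 0.8668
Terminal stock prices: S_uuu = 98.4, S_uud = 70.28, S_udd = 50.2, S_ddd = 35.86
Terminal payoffs (K − S): max(-1.398, 0) = 0, max(26.72, 0) = 26.72, max(46.8, 0) = 46.8, max(61.14, 0) = 61.14
Node uu (S = 93.71): V_uu = e^(−0.01)·[0.8668·0.0000 + 0.1332·26.7156] = 3.5222
Node ud (S = 66.94): V_ud = e^(−0.01)·[0.8668·26.7156 + 0.1332·46.7969] = 29.0973
Node dd (S = 47.81): V_dd = e^(−0.01)·[0.8668·46.7969 + 0.1332·61.1406] = 48.2223
Node u (S = 89.25): V_u = e^(−0.01)·[0.8668·3.5222 + 0.1332·29.0973] = 6.8590
Node d (S = 63.75): V_d = e^(−0.01)·[0.8668·29.0973 + 0.1332·48.2223] = 31.3293
Node 0 (S = 85): V_0 = e^(−0.01)·[0.8668·6.8590 + 0.1332·31.3293] = 10.0170

$10.02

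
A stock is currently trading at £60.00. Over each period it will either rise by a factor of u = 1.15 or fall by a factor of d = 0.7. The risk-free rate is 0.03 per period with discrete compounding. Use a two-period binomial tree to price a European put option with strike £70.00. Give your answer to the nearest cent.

£10.72

Risk-neutral probability p = (1 + 0.03 − 0.7)/(1.15 − 0.7) = 0.3300/0.4500 = 0.7333
Terminal stock prices: S_uu = 79.35, S_ud = 48.3, S_dd = 29.4
Terminal payoffs (K − S): max(-9.35, 0) = 0, max(21.7, 0) = 21.7, max(40.6, 0) = 40.6
Node u (S = 69): V_u = 1/1.03·[0.7333·0.0000 + 0.2667·21.7000] = 5.6181
Node d (S = 42): V_d = 1/1.03·[0.7333·21.7000 + 0.2667·40.6000] = 25.9612
Node 0 (S = 60): V_0 = 1/1.03·[0.7333·5.6181 + 0.2667·25.9612] = 10.7213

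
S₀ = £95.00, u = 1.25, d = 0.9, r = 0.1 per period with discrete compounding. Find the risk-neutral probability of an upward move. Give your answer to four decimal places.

Risk-neutral probability p = (1 + 0.1 − 0.9)/(1.25 − 0.9) = 0.2000/0.3500 = 0.5714

p = 0.5714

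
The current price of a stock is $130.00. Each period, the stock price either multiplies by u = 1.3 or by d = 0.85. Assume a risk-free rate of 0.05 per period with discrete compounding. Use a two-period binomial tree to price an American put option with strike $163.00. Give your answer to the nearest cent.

$33.00

Risk-neutral probability p = (1 + 0.05 − 0.85)/(1.3 − 0.85) = 0.2000/0.4500 = 0.4444
Terminal stock prices: S_uu = 219.7, S_ud = 143.7, S_dd = 93.92
Terminal payoffs (K − S): max(-56.7, 0) = 0, max(19.35, 0) = 19.35, max(69.08, 0) = 69.08
Node u (S = 169): continuation = 1/1.05·[0.4444·0.0000 + 0.5556·19.3500] = 10.2381; exercise value = 0.0000 ≤ continuation, so V_u = 10.2381
Node d (S = 110.5): continuation = 1/1.05·[0.4444·19.3500 + 0.5556·69.0750] = 44.7381; exercise value = 52.5000 > continuation, so V_d = 52.5000 (exercise)
Node 0 (S = 130): continuation = 1/1.05·[0.4444·10.2381 + 0.5556·52.5000] = 32.1114; exercise value = 33.0000 > continuation, so V_0 = 33.0000 (exercise)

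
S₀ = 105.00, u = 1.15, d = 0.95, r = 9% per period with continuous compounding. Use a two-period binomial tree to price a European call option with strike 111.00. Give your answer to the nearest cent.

Risk-neutral probability p = (e^0.09 − 0.95)/(1.15 − 0.95) = 0.1442/0.2000 = 0.7209
Terminal stock prices: S_uu = 138.9, S_ud = 114.7, S_dd = 94.76
Terminal payoffs (S − K): max(27.86, 0) = 27.86, max(3.712, 0) = 3.712, max(-16.24, 0) = 0
Node u (S = 120.7): V_u = e^(−0.09)·[0.7209·27.8625 + 0.2791·3.7125] = 19.3036
Node d (S = 99.75): V_d = e^(−0.09)·[0.7209·3.7125 + 0.2791·0.0000] = 2.4459
Node 0 (S = 105): V_0 = e^(−0.09)·[0.7209·19.3036 + 0.2791·2.4459] = 13.3417

13.34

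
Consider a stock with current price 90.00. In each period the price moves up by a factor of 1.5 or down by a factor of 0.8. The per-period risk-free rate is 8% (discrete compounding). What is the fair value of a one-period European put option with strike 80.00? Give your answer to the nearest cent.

Risk-neutral probability p = (1 + 0.08 − 0.8)/(1.5 − 0.8) = 0.2800/0.7000 = 0.4000
Terminal stock prices: S_u = 135, S_d = 72
Terminal payoffs (K − S): max(-55, 0) = 0, max(8, 0) = 8
Node 0 (S = 90): V_0 = 1/1.08·[0.4000·0.0000 + 0.6000·8.0000] = 4.4444

4.44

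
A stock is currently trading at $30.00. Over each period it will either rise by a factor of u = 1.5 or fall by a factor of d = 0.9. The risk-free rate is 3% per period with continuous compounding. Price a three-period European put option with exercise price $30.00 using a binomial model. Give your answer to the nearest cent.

$3.56

Risk-neutral probability p = (e^0.03 − 0.9)/(1.5 − 0.9) = 0.1305/0.6000 = 0.2174
Terminal stock prices: S_uuu = 101.2, S_uud = 60.75, S_udd = 36.45, S_ddd = 21.87
Terminal payoffs (K − S): max(-71.25, 0) = 0, max(-30.75, 0) = 0, max(-6.45, 0) = 0, max(8.13, 0) = 8.13
Node uu (S = 67.5): V_uu = e^(−0.03)·[0.2174·0.0000 + 0.7826·0.0000] = 0.0000
Node ud (S = 40.5): V_ud = e^(−0.03)·[0.2174·0.0000 + 0.7826·0.0000] = 0.0000
Node dd (S = 24.3): V_dd = e^(−0.03)·[0.2174·0.0000 + 0.7826·8.1300] = 6.1743
Node u (S = 45): V_u = e^(−0.03)·[0.2174·0.0000 + 0.7826·0.0000] = 0.0000
Node d (S = 27): V_d = e^(−0.03)·[0.2174·0.0000 + 0.7826·6.1743] = 4.6891
Node 0 (S = 30): V_0 = e^(−0.03)·[0.2174·0.0000 + 0.7826·4.6891] = 3.5611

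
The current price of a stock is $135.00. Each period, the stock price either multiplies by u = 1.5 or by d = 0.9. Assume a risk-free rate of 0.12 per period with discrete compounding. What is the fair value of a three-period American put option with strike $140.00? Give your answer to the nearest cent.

$10.46

Risk-neutral probability p = (1 + 0.12 − 0.9)/(1.5 − 0.9) = 0.2200/0.6000 = 0.3667
Terminal stock prices: S_uuu = 455.6, S_uud = 273.4, S_udd = 164, S_ddd = 98.42
Terminal payoffs (K − S): max(-315.6, 0) = 0, max(-133.4, 0) = 0, max(-24.03, 0) = 0, max(41.58, 0) = 41.58
Node uu (S = 303.8): continuation = 1/1.12·[0.3667·0.0000 + 0.6333·0.0000] = 0.0000; exercise value = 0.0000 ≤ continuation, so V_uu = 0.0000
Node ud (S = 182.2): continuation = 1/1.12·[0.3667·0.0000 + 0.6333·0.0000] = 0.0000; exercise value = 0.0000 ≤ continuation, so V_ud = 0.0000
Node dd (S = 109.4): continuation = 1/1.12·[0.3667·0.0000 + 0.6333·41.5850] = 23.5153; exercise value = 30.6500 > continuation, so V_dd = 30.6500 (exercise)
Node u (S = 202.5): continuation = 1/1.12·[0.3667·0.0000 + 0.6333·0.0000] = 0.0000; exercise value = 0.0000 ≤ continuation, so V_u = 0.0000
Node d (S = 121.5): continuation = 1/1.12·[0.3667·0.0000 + 0.6333·30.6500] = 17.3318; exercise value = 18.5000 > continuation, so V_d = 18.5000 (exercise)
Node 0 (S = 135): continuation = 1/1.12·[0.3667·0.0000 + 0.6333·18.5000] = 10.4613; exercise value = 5.0000 ≤ continuation, so V_0 = 10.4613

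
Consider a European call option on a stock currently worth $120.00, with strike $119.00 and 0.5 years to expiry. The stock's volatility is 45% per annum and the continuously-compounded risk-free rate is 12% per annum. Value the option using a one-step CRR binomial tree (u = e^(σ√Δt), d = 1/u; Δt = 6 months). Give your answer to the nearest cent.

CRR parameters: u = e^(σ√Δt) = e^(0.45·√0.5) = 1.3746, d = 1/u = 0.7275
Per-period rate: rΔt = 0.12·0.5 = 0.06, so R = e^0.06 = 1.0618
Risk-neutral probability p = (e^0.06 − 0.7275)/(1.3746 − 0.7275) = 0.3344/0.6472 = 0.5167
Terminal stock prices: S_u = 165, S_d = 87.3
Terminal payoffs (S − K): max(45.96, 0) = 45.96, max(-31.7, 0) = 0
Node 0 (S = 120): V_0 = e^(−0.06)·[0.5167·45.9578 + 0.4833·0.0000] = 22.3618

$22.36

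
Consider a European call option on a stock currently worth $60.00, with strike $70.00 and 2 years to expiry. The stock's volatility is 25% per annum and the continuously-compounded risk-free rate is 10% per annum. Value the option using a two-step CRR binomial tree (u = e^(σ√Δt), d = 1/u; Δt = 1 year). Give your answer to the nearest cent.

CRR parameters: u = e^(σ√Δt) = e^(0.25·√1) = 1.2840, d = 1/u = 0.7788
Per-period rate: rΔt = 0.1·1 = 0.1, so R = e^0.1 = 1.1052
Risk-neutral probability p = (e^0.1 − 0.7788)/(1.2840 − 0.7788) = 0.3264/0.5052 = 0.6460
Terminal stock prices: S_uu = 98.92, S_ud = 60, S_dd = 36.39
Terminal payoffs (S − K): max(28.92, 0) = 28.92, max(-10, 0) = 0, max(-33.61, 0) = 0
Node u (S = 77.04): V_u = e^(−0.1)·[0.6460·28.9233 + 0.3540·0.0000] = 16.9061
Node d (S = 46.73): V_d = e^(−0.1)·[0.6460·0.0000 + 0.3540·0.0000] = 0.0000
Node 0 (S = 60): V_0 = e^(−0.1)·[0.6460·16.9061 + 0.3540·0.0000] = 9.8819

$9.88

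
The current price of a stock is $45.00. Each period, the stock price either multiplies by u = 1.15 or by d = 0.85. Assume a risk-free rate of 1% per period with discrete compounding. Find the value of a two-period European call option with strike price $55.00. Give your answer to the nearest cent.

$1.26

Risk-neutral probability p = (1 + 0.01 − 0.85)/(1.15 − 0.85) = 0.1600/0.3000 = 0.5333
Terminal stock prices: S_uu = 59.51, S_ud = 43.99, S_dd = 32.51
Terminal payoffs (S − K): max(4.512, 0) = 4.512, max(-11.01, 0) = 0, max(-22.49, 0) = 0
Node u (S = 51.75): V_u = 1/1.01·[0.5333·4.5125 + 0.4667·0.0000] = 2.3828
Node d (S = 38.25): V_d = 1/1.01·[0.5333·0.0000 + 0.4667·0.0000] = 0.0000
Node 0 (S = 45): V_0 = 1/1.01·[0.5333·2.3828 + 0.4667·0.0000] = 1.2583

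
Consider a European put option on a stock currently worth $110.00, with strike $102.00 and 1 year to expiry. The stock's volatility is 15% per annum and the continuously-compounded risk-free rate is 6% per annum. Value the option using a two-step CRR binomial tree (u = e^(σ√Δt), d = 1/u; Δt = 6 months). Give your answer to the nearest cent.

CRR parameters: u = e^(σ√Δt) = e^(0.15·√0.5) = 1.1119, d = 1/u = 0.8994
Per-period rate: rΔt = 0.06·0.5 = 0.03, so R = e^0.03 = 1.0305
Risk-neutral probability p = (e^0.03 − 0.8994)/(1.1119 − 0.8994) = 0.1311/0.2125 = 0.6168
Terminal stock prices: S_uu = 136, S_ud = 110, S_dd = 88.97
Terminal payoffs (K − S): max(-33.99, 0) = 0, max(-8, 0) = 0, max(13.03, 0) = 13.03
Node u (S = 122.3): V_u = e^(−0.03)·[0.6168·0.0000 + 0.3832·0.0000] = 0.0000
Node d (S = 98.93): V_d = e^(−0.03)·[0.6168·0.0000 + 0.3832·13.0256] = 4.8439
Node 0 (S = 110): V_0 = e^(−0.03)·[0.6168·0.0000 + 0.3832·4.8439] = 1.8013

$1.80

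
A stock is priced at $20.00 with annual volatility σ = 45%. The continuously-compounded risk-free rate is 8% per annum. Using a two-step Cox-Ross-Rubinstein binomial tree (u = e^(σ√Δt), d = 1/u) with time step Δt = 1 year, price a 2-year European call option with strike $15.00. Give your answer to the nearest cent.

CRR parameters: u = e^(σ√Δt) = e^(0.45·√1) = 1.5683, d = 1/u = 0.6376
Per-period rate: rΔt = 0.08·1 = 0.08, so R = e^0.08 = 1.0833
Risk-neutral probability p = (e^0.08 − 0.6376)/(1.5683 − 0.6376) = 0.4457/0.9307 = 0.4789
Terminal stock prices: S_uu = 49.19, S_ud = 20, S_dd = 8.131
Terminal payoffs (S − K): max(34.19, 0) = 34.19, max(5, 0) = 5, max(-6.869, 0) = 0
Node u (S = 31.37): V_u = e^(−0.08)·[0.4789·34.1921 + 0.5211·5.0000] = 17.5195
Node d (S = 12.75): V_d = e^(−0.08)·[0.4789·5.0000 + 0.5211·0.0000] = 2.2102
Node 0 (S = 20): V_0 = e^(−0.08)·[0.4789·17.5195 + 0.5211·2.2102] = 8.8075

$8.81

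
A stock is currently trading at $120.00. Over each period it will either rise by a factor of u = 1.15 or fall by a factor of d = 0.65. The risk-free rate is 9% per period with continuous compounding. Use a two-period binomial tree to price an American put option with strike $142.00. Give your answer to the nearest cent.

$22.00

Risk-neutral probability p = (e^0.09 − 0.65)/(1.15 − 0.65) = 0.4442/0.5000 = 0.8883
Terminal stock prices: S_uu = 158.7, S_ud = 89.7, S_dd = 50.7
Terminal payoffs (K − S): max(-16.7, 0) = 0, max(52.3, 0) = 52.3, max(91.3, 0) = 91.3
Node u (S = 138): continuation = e^(−0.09)·[0.8883·0.0000 + 0.1117·52.3000] = 5.3368; exercise value = 4.0000 ≤ continuation, so V_u = 5.3368
Node d (S = 78): continuation = e^(−0.09)·[0.8883·52.3000 + 0.1117·91.3000] = 51.7782; exercise value = 64.0000 > continuation, so V_d = 64.0000 (exercise)
Node 0 (S = 120): continuation = e^(−0.09)·[0.8883·5.3368 + 0.1117·64.0000] = 10.8635; exercise value = 22.0000 > continuation, so V_0 = 22.0000 (exercise)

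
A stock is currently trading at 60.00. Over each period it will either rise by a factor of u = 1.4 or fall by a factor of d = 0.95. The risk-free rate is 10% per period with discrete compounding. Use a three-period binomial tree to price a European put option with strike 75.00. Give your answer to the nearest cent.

5.24

Risk-neutral probability p = (1 + 0.1 − 0.95)/(1.4 − 0.95) = 0.1500/0.4500 = 0.3333
Terminal stock prices: S_uuu = 164.6, S_uud = 111.7, S_udd = 75.81, S_ddd = 51.44
Terminal payoffs (K − S): max(-89.64, 0) = 0, max(-36.72, 0) = 0, max(-0.81, 0) = 0, max(23.56, 0) = 23.56
Node uu (S = 117.6): V_uu = 1/1.1·[0.3333·0.0000 + 0.6667·0.0000] = 0.0000
Node ud (S = 79.8): V_ud = 1/1.1·[0.3333·0.0000 + 0.6667·0.0000] = 0.0000
Node dd (S = 54.15): V_dd = 1/1.1·[0.3333·0.0000 + 0.6667·23.5575] = 14.2773
Node u (S = 84): V_u = 1/1.1·[0.3333·0.0000 + 0.6667·0.0000] = 0.0000
Node d (S = 57): V_d = 1/1.1·[0.3333·0.0000 + 0.6667·14.2773] = 8.6529
Node 0 (S = 60): V_0 = 1/1.1·[0.3333·0.0000 + 0.6667·8.6529] = 5.2442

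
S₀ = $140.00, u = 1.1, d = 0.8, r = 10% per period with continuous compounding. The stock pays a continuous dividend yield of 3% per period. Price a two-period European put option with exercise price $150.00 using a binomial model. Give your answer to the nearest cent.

$4.07

Per-period risk-free factor R = e^0.1 = 1.1052; dividend-adjusted growth = e^(0.1−0.03) = 1.0725.
Risk-neutral probability p = (1.0725 − 0.8)/(1.1 − 0.8) = 0.2725/0.3000 = 0.9084
Terminal stock prices: S_uu = 169.4, S_ud = 123.2, S_dd = 89.6
Terminal payoffs (K − S): max(-19.4, 0) = 0, max(26.8, 0) = 26.8, max(60.4, 0) = 60.4
Node u (S = 154): V_u = e^(−0.1)·[0.9084·0.0000 + 0.0916·26.8000] = 2.2222
Node d (S = 112): V_d = e^(−0.1)·[0.9084·26.8000 + 0.0916·60.4000] = 27.0357
Node 0 (S = 140): V_0 = e^(−0.1)·[0.9084·2.2222 + 0.0916·27.0357] = 4.0683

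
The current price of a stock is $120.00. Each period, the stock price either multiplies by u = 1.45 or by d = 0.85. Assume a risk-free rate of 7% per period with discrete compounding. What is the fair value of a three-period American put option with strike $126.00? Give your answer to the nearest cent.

Risk-neutral probability p = (1 + 0.07 − 0.85)/(1.45 − 0.85) = 0.2200/0.6000 = 0.3667
Terminal stock prices: S_uuu = 365.8, S_uud = 214.5, S_udd = 125.7, S_ddd = 73.69
Terminal payoffs (K − S): max(-239.8, 0) = 0, max(-88.46, 0) = 0, max(0.285, 0) = 0.285, max(52.31, 0) = 52.31
Node uu (S = 252.3): continuation = 1/1.07·[0.3667·0.0000 + 0.6333·0.0000] = 0.0000; exercise value = 0.0000 ≤ continuation, so V_uu = 0.0000
Node ud (S = 147.9): continuation = 1/1.07·[0.3667·0.0000 + 0.6333·0.2850] = 0.1687; exercise value = 0.0000 ≤ continuation, so V_ud = 0.1687
Node dd (S = 86.7): continuation = 1/1.07·[0.3667·0.2850 + 0.6333·52.3050] = 31.0570; exercise value = 39.3000 > continuation, so V_dd = 39.3000 (exercise)
Node u (S = 174): continuation = 1/1.07·[0.3667·0.0000 + 0.6333·0.1687] = 0.0998; exercise value = 0.0000 ≤ continuation, so V_u = 0.0998
Node d (S = 102): continuation = 1/1.07·[0.3667·0.1687 + 0.6333·39.3000] = 23.3195; exercise value = 24.0000 > continuation, so V_d = 24.0000 (exercise)
Node 0 (S = 120): continuation = 1/1.07·[0.3667·0.0998 + 0.6333·24.0000] = 14.2398; exercise value = 6.0000 ≤ continuation, so V_0 = 14.2398

$14.24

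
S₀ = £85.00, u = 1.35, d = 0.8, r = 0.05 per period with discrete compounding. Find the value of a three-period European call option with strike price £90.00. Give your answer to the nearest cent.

£19.57

Risk-neutral probability p = (1 + 0.05 − 0.8)/(1.35 − 0.8) = 0.2500/0.5500 = 0.4545
Terminal stock prices: S_uuu = 209.1, S_uud = 123.9, S_udd = 73.44, S_ddd = 43.52
Terminal payoffs (S − K): max(119.1, 0) = 119.1, max(33.93, 0) = 33.93, max(-16.56, 0) = 0, max(-46.48, 0) = 0
Node uu (S = 154.9): V_uu = 1/1.05·[0.4545·119.1319 + 0.5455·33.9300] = 69.1982
Node ud (S = 91.8): V_ud = 1/1.05·[0.4545·33.9300 + 0.5455·0.0000] = 14.6883
Node dd (S = 54.4): V_dd = 1/1.05·[0.4545·0.0000 + 0.5455·0.0000] = 0.0000
Node u (S = 114.8): V_u = 1/1.05·[0.4545·69.1982 + 0.5455·14.6883] = 37.5862
Node d (S = 68): V_d = 1/1.05·[0.4545·14.6883 + 0.5455·0.0000] = 6.3586
Node 0 (S = 85): V_0 = 1/1.05·[0.4545·37.5862 + 0.5455·6.3586] = 19.5743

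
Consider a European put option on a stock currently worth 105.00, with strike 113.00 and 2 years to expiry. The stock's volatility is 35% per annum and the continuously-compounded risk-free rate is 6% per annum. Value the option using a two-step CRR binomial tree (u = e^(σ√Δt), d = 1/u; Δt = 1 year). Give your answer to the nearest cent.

CRR parameters: u = e^(σ√Δt) = e^(0.35·√1) = 1.4191, d = 1/u = 0.7047
Per-period rate: rΔt = 0.06·1 = 0.06, so R = e^0.06 = 1.0618
Risk-neutral probability p = (e^0.06 − 0.7047)/(1.4191 − 0.7047) = 0.3571/0.7144 = 0.4999
Terminal stock prices: S_uu = 211.4, S_ud = 105, S_dd = 52.14
Terminal payoffs (K − S): max(-98.44, 0) = 0, max(8, 0) = 8, max(60.86, 0) = 60.86
Node u (S = 149): V_u = e^(−0.06)·[0.4999·0.0000 + 0.5001·8.0000] = 3.7675
Node d (S = 73.99): V_d = e^(−0.06)·[0.4999·8.0000 + 0.5001·60.8585] = 32.4271
Node 0 (S = 105): V_0 = e^(−0.06)·[0.4999·3.7675 + 0.5001·32.4271] = 17.0450

17.04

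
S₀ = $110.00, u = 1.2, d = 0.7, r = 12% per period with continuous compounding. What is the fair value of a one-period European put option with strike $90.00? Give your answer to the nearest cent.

$1.67

Risk-neutral probability p = (e^0.12 − 0.7)/(1.2 − 0.7) = 0.4275/0.5000 = 0.8550
Terminal stock prices: S_u = 132, S_d = 77
Terminal payoffs (K − S): max(-42, 0) = 0, max(13, 0) = 13
Node 0 (S = 110): V_0 = e^(−0.12)·[0.8550·0.0000 + 0.1450·13.0000] = 1.6719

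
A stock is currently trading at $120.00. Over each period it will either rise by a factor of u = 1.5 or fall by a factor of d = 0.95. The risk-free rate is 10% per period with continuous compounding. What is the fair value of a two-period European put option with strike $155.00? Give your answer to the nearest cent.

Risk-neutral probability p = (e^0.1 − 0.95)/(1.5 − 0.95) = 0.1552/0.5500 = 0.2821
Terminal stock prices: S_uu = 270, S_ud = 171, S_dd = 108.3
Terminal payoffs (K − S): max(-115, 0) = 0, max(-16, 0) = 0, max(46.7, 0) = 46.7
Node u (S = 180): V_u = e^(−0.1)·[0.2821·0.0000 + 0.7179·0.0000] = 0.0000
Node d (S = 114): V_d = e^(−0.1)·[0.2821·0.0000 + 0.7179·46.7000] = 30.3343
Node 0 (S = 120): V_0 = e^(−0.1)·[0.2821·0.0000 + 0.7179·30.3343] = 19.7038

$19.70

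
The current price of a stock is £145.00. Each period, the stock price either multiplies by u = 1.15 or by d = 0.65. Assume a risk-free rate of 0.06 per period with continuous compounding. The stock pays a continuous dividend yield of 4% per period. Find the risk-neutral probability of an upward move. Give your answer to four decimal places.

p = 0.7404

Per-period risk-free factor R = e^0.06 = 1.0618; dividend-adjusted growth = e^(0.06−0.04) = 1.0202.
Risk-neutral probability p = (1.0202 − 0.65)/(1.15 − 0.65) = 0.3702/0.5000 = 0.7404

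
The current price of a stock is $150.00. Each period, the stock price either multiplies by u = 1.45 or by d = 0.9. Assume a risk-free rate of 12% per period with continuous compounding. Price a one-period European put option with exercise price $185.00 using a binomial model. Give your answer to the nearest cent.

$26.00

Risk-neutral probability p = (e^0.12 − 0.9)/(1.45 − 0.9) = 0.2275/0.5500 = 0.4136
Terminal stock prices: S_u = 217.5, S_d = 135
Terminal payoffs (K − S): max(-32.5, 0) = 0, max(50, 0) = 50
Node 0 (S = 150): V_0 = e^(−0.12)·[0.4136·0.0000 + 0.5864·50.0000] = 26.0031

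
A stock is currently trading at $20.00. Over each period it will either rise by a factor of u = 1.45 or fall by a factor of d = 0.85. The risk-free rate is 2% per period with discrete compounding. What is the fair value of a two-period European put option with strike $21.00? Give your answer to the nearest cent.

$3.23

Risk-neutral probability p = (1 + 0.02 − 0.85)/(1.45 − 0.85) = 0.1700/0.6000 = 0.2833
Terminal stock prices: S_uu = 42.05, S_ud = 24.65, S_dd = 14.45
Terminal payoffs (K − S): max(-21.05, 0) = 0, max(-3.65, 0) = 0, max(6.55, 0) = 6.55
Node u (S = 29): V_u = 1/1.02·[0.2833·0.0000 + 0.7167·0.0000] = 0.0000
Node d (S = 17): V_d = 1/1.02·[0.2833·0.0000 + 0.7167·6.5500] = 4.6021
Node 0 (S = 20): V_0 = 1/1.02·[0.2833·0.0000 + 0.7167·4.6021] = 3.2335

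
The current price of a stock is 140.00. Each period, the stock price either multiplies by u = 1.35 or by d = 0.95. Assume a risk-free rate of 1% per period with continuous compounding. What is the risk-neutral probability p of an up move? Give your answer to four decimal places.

p = 0.1501

Risk-neutral probability p = (e^0.01 − 0.95)/(1.35 − 0.95) = 0.0601/0.4000 = 0.1501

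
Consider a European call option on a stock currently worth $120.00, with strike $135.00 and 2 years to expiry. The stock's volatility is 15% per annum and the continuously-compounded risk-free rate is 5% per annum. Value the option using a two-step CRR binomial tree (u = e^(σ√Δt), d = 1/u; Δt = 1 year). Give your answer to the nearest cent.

CRR parameters: u = e^(σ√Δt) = e^(0.15·√1) = 1.1618, d = 1/u = 0.8607
Per-period rate: rΔt = 0.05·1 = 0.05, so R = e^0.05 = 1.0513
Risk-neutral probability p = (e^0.05 − 0.8607)/(1.1618 − 0.8607) = 0.1906/0.3011 = 0.6328
Terminal stock prices: S_uu = 162, S_ud = 120, S_dd = 88.9
Terminal payoffs (S − K): max(26.98, 0) = 26.98, max(-15, 0) = 0, max(-46.1, 0) = 0
Node u (S = 139.4): V_u = e^(−0.05)·[0.6328·26.9831 + 0.3672·0.0000] = 16.2430
Node d (S = 103.3): V_d = e^(−0.05)·[0.6328·0.0000 + 0.3672·0.0000] = 0.0000
Node 0 (S = 120): V_0 = e^(−0.05)·[0.6328·16.2430 + 0.3672·0.0000] = 9.7778

$9.78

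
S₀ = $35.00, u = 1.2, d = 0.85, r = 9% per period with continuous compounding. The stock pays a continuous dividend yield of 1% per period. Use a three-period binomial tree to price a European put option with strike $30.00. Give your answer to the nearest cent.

$0.24

Per-period risk-free factor R = e^0.09 = 1.0942; dividend-adjusted growth = e^(0.09−0.01) = 1.0833.
Risk-neutral probability p = (1.0833 − 0.85)/(1.2 − 0.85) = 0.2333/0.3500 = 0.6665
Terminal stock prices: S_uuu = 60.48, S_uud = 42.84, S_udd = 30.34, S_ddd = 21.49
Terminal payoffs (K − S): max(-30.48, 0) = 0, max(-12.84, 0) = 0, max(-0.345, 0) = 0, max(8.506, 0) = 8.506
Node uu (S = 50.4): V_uu = e^(−0.09)·[0.6665·0.0000 + 0.3335·0.0000] = 0.0000
Node ud (S = 35.7): V_ud = e^(−0.09)·[0.6665·0.0000 + 0.3335·0.0000] = 0.0000
Node dd (S = 25.29): V_dd = e^(−0.09)·[0.6665·0.0000 + 0.3335·8.5056] = 2.5922
Node u (S = 42): V_u = e^(−0.09)·[0.6665·0.0000 + 0.3335·0.0000] = 0.0000
Node d (S = 29.75): V_d = e^(−0.09)·[0.6665·0.0000 + 0.3335·2.5922] = 0.7900
Node 0 (S = 35): V_0 = e^(−0.09)·[0.6665·0.0000 + 0.3335·0.7900] = 0.2408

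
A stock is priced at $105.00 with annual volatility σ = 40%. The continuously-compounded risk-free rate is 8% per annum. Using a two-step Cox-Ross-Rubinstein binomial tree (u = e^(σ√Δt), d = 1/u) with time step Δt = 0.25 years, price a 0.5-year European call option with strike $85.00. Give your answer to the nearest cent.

$26.84

CRR parameters: u = e^(σ√Δt) = e^(0.4·√0.25) = 1.2214, d = 1/u = 0.8187
Per-period rate: rΔt = 0.08·0.25 = 0.02, so R = e^0.02 = 1.0202
Risk-neutral probability p = (e^0.02 − 0.8187)/(1.2214 − 0.8187) = 0.2015/0.4027 = 0.5003
Terminal stock prices: S_uu = 156.6, S_ud = 105, S_dd = 70.38
Terminal payoffs (S − K): max(71.64, 0) = 71.64, max(20, 0) = 20, max(-14.62, 0) = 0
Node u (S = 128.2): V_u = e^(−0.02)·[0.5003·71.6416 + 0.4997·20.0000] = 44.9304
Node d (S = 85.97): V_d = e^(−0.02)·[0.5003·20.0000 + 0.4997·0.0000] = 9.8085
Node 0 (S = 105): V_0 = e^(−0.02)·[0.5003·44.9304 + 0.4997·9.8085] = 26.8390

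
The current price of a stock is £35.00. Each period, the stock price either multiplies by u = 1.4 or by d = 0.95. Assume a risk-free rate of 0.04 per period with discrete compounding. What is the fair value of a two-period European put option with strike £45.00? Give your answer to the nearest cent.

Risk-neutral probability p = (1 + 0.04 − 0.95)/(1.4 − 0.95) = 0.0900/0.4500 = 0.2000
Terminal stock prices: S_uu = 68.6, S_ud = 46.55, S_dd = 31.59
Terminal payoffs (K − S): max(-23.6, 0) = 0, max(-1.55, 0) = 0, max(13.41, 0) = 13.41
Node u (S = 49): V_u = 1/1.04·[0.2000·0.0000 + 0.8000·0.0000] = 0.0000
Node d (S = 33.25): V_d = 1/1.04·[0.2000·0.0000 + 0.8000·13.4125] = 10.3173
Node 0 (S = 35): V_0 = 1/1.04·[0.2000·0.0000 + 0.8000·10.3173] = 7.9364

£7.94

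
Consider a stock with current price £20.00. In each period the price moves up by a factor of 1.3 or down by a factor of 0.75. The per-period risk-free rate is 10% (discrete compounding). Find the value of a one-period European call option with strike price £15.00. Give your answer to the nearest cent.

£6.36

Risk-neutral probability p = (1 + 0.1 − 0.75)/(1.3 − 0.75) = 0.3500/0.5500 = 0.6364
Terminal stock prices: S_u = 26, S_d = 15
Terminal payoffs (S − K): max(11, 0) = 11, max(0, 0) = 0
Node 0 (S = 20): V_0 = 1/1.1·[0.6364·11.0000 + 0.3636·0.0000] = 6.3636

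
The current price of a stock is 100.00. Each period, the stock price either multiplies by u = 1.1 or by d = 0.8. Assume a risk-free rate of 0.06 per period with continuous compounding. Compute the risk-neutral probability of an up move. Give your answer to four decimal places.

p = 0.8728

Risk-neutral probability p = (e^0.06 − 0.8)/(1.1 − 0.8) = 0.2618/0.3000 = 0.8728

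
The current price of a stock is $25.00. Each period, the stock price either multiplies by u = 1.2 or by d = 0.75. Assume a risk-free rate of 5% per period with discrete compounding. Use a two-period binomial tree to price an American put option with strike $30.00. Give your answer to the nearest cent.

$5.08

Risk-neutral probability p = (1 + 0.05 − 0.75)/(1.2 − 0.75) = 0.3000/0.4500 = 0.6667
Terminal stock prices: S_uu = 36, S_ud = 22.5, S_dd = 14.06
Terminal payoffs (K − S): max(-6, 0) = 0, max(7.5, 0) = 7.5, max(15.94, 0) = 15.94
Node u (S = 30): continuation = 1/1.05·[0.6667·0.0000 + 0.3333·7.5000] = 2.3810; exercise value = 0.0000 ≤ continuation, so V_u = 2.3810
Node d (S = 18.75): continuation = 1/1.05·[0.6667·7.5000 + 0.3333·15.9375] = 9.8214; exercise value = 11.2500 > continuation, so V_d = 11.2500 (exercise)
Node 0 (S = 25): continuation = 1/1.05·[0.6667·2.3810 + 0.3333·11.2500] = 5.0831; exercise value = 5.0000 ≤ continuation, so V_0 = 5.0831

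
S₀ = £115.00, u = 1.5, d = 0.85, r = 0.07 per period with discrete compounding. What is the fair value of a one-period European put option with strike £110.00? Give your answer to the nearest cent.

Risk-neutral probability p = (1 + 0.07 − 0.85)/(1.5 − 0.85) = 0.2200/0.6500 = 0.3385
Terminal stock prices: S_u = 172.5, S_d = 97.75
Terminal payoffs (K − S): max(-62.5, 0) = 0, max(12.25, 0) = 12.25
Node 0 (S = 115): V_0 = 1/1.07·[0.3385·0.0000 + 0.6615·12.2500] = 7.5737

£7.57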